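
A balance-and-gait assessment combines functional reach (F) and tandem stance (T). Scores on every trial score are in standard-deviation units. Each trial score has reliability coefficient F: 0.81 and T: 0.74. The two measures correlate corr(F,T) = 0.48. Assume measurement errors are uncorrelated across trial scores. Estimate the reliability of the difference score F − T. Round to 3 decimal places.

0.567

Var(F−T) = 1 + 1 − 2·0.48 = 2 − 0.96 = 1.04.
Under uncorrelated errors the observed covariances equal the true-score covariances, so only the own-variance terms attenuate.
True-score variance = [0.81 + 0.74] − 0.96 = 1.55 − 0.96 = 0.59.
Reliability = 0.59 / 1.04 = 0.567.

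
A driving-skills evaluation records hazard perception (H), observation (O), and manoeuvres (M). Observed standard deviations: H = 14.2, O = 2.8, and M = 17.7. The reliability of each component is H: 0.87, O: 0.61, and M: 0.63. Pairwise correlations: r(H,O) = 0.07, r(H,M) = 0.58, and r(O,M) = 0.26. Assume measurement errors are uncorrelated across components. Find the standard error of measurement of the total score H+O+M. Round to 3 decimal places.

12.049

Var(total) = 522.77 + 322.892 = 845.662.
True-score variance = 377.582 + 322.892 = 700.474, so reliability = 0.8283.
Error variance = 845.662 − 700.474 = 145.188; SEM = √145.188 = 12.049.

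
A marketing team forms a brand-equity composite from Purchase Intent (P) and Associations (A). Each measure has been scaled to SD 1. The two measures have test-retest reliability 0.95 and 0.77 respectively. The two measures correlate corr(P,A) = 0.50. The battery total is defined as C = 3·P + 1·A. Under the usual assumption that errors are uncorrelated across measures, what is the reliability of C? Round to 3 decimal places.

0.948

Var(C) = 3² + 1 + 2·[3·0.50] = 10 + 3 = 13.
With uncorrelated errors the cross-covariances are all true-score covariance, so they carry over unchanged; only the diagonal terms shrink to ρᵢσᵢ².
True-score variance = [3²·0.95 + 0.77] + 3 = 9.32 + 3 = 12.32.
Reliability = 12.32 / 13 = 0.948.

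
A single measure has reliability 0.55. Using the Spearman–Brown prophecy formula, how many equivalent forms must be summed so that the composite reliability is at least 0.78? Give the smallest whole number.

k ≥ ρ*(1−ρ₁)/(ρ₁(1−ρ*)) = 0.78·0.45 / (0.55·0.22) = 2.901.
Smallest integer k = 3.

3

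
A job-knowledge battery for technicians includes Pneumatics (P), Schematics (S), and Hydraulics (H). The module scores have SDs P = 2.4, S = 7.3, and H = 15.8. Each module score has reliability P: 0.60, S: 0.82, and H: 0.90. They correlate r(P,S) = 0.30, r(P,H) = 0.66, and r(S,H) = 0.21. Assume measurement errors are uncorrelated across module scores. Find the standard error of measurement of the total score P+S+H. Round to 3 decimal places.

6.071

Var(total) = 308.69 + 109.009 = 417.699.
True-score variance = 271.83 + 109.009 = 380.839, so reliability = 0.9118.
Error variance = 417.699 − 380.839 = 36.8602; SEM = √36.8602 = 6.071.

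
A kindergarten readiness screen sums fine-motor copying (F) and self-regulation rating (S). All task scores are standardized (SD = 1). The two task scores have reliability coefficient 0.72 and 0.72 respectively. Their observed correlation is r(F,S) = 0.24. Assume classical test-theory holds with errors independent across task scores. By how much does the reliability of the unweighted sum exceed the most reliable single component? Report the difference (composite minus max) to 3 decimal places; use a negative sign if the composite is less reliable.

Var(sum) = 2 + 0.48 = 2.48; true-score variance = 1.44 + 0.48 = 1.92; composite reliability = 0.7742.
Max component reliability = 0.7200.
Difference = 0.7742 − 0.7200 = 0.054.

0.054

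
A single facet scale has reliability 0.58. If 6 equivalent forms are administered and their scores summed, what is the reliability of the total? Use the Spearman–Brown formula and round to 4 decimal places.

0.8923

ρ_k = kρ / (1 + (k−1)ρ) = 6·0.58 / (1 + 5·0.58) = 3.480 / 3.900 = 0.8923.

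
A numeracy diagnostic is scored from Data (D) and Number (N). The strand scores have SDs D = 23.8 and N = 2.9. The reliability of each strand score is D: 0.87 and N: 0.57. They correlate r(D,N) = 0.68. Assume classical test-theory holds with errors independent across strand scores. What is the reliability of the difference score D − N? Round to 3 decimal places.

0.839

Var(D−N) = 23.8² + 2.9² − 2·23.8·2.9·0.68 = 574.85 − 93.8672 = 480.983.
Because errors are independent across components, Cov(Tᵢ,Tⱼ) = Cov(Xᵢ,Xⱼ); the off-diagonal part of the true-score variance is the same as above.
True-score variance = [23.8²·0.87 + 2.9²·0.57] − 93.8672 = 497.597 − 93.8672 = 403.729.
Reliability = 403.729 / 480.983 = 0.839.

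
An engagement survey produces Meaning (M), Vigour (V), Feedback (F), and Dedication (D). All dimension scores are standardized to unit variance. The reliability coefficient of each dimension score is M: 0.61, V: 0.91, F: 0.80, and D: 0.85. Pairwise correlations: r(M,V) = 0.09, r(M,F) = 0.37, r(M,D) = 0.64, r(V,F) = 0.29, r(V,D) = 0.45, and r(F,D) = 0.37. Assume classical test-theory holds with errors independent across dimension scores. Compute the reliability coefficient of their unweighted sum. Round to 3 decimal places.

0.901

Var(M+V+F+D) = 4 + 2·[0.09 + 0.37 + 0.64 + 0.29 + 0.45 + 0.37] = 4 + 4.42 = 8.42.
Under uncorrelated errors the observed covariances equal the true-score covariances, so only the own-variance terms attenuate.
True-score variance = [0.61 + 0.91 + 0.80 + 0.85] + 4.42 = 3.17 + 4.42 = 7.59.
Reliability = 7.59 / 8.42 = 0.901.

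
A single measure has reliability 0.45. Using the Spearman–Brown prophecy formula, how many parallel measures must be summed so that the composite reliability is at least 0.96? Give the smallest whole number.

k ≥ ρ*(1−ρ₁)/(ρ₁(1−ρ*)) = 0.96·0.55 / (0.45·0.04) = 29.333.
Smallest integer k = 30.

30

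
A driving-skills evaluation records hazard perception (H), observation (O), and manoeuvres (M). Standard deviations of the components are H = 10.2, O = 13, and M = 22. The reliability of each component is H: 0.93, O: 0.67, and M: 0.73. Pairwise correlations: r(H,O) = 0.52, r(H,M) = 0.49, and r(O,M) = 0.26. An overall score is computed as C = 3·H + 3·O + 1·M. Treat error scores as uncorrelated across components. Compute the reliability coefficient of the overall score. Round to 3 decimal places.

0.868

Var(C) = 3²·10.2² + 3²·13² + 22² + 2·[9·10.2·13·0.52 + 3·10.2·22·0.49 + 3·13·22·0.26] = 2941.36 + 2347.03 = 5288.39.
Because errors are independent across components, Cov(Tᵢ,Tⱼ) = Cov(Xᵢ,Xⱼ); the off-diagonal part of the true-score variance is the same as above.
True-score variance = [3²·10.2²·0.93 + 3²·13²·0.67 + 22²·0.73] + 2347.03 = 2243.2 + 2347.03 = 4590.24.
Reliability = 4590.24 / 5288.39 = 0.868.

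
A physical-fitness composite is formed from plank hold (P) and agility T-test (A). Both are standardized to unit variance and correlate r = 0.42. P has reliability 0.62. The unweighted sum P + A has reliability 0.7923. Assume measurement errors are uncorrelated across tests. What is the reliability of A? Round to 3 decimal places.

Var(P+A) = 2 + 2·0.42 = 2.840.
True-score variance = ρ_P + ρ_A + 2·0.42, so 0.7923 = (0.62 + ρ_A + 0.84) / 2.840.
ρ_A = 0.7923·2.840 − 0.62 − 0.84 = 0.790.

0.790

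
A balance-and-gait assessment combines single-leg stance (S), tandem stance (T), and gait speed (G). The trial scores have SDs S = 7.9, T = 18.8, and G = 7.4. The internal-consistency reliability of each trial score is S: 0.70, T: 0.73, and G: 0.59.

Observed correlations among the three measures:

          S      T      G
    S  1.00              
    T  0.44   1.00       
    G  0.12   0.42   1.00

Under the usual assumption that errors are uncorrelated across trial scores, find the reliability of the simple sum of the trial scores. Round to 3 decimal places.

0.813

Var(S+T+G) = 7.9² + 18.8² + 7.4² + 2·[7.9·18.8·0.44 + 7.9·7.4·0.12 + 18.8·7.4·0.42] = 470.61 + 261.589 = 732.199.
Because errors are independent across components, Cov(Tᵢ,Tⱼ) = Cov(Xᵢ,Xⱼ); the off-diagonal part of the true-score variance is the same as above.
True-score variance = [7.9²·0.70 + 18.8²·0.73 + 7.4²·0.59] + 261.589 = 334.007 + 261.589 = 595.595.
Reliability = 595.595 / 732.199 = 0.813.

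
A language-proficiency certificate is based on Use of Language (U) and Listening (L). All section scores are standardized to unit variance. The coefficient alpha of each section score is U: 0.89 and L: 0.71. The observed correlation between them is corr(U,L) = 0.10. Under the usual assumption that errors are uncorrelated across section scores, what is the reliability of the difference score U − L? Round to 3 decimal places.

0.778

Var(U−L) = 1 + 1 − 2·0.10 = 2 − 0.2 = 1.8.
With uncorrelated errors the cross-covariances are all true-score covariance, so they carry over unchanged; only the diagonal terms shrink to ρᵢσᵢ².
True-score variance = [0.89 + 0.71] − 0.2 = 1.6 − 0.2 = 1.4.
Reliability = 1.4 / 1.8 = 0.778.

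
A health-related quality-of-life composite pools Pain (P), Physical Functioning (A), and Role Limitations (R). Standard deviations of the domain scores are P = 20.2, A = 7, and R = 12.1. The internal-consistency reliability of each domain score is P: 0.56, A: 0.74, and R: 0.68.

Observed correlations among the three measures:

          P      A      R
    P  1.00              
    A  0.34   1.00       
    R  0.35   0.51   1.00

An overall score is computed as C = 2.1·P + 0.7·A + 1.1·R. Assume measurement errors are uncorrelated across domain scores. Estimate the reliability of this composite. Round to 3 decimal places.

Var(C) = 2.1²·20.2² + 0.7²·7² + 1.1²·12.1² + 2·[1.47·20.2·7·0.34 + 2.31·20.2·12.1·0.35 + 0.77·7·12.1·0.51] = 2000.62 + 603.094 = 2603.72.
Because errors are independent across components, Cov(Tᵢ,Tⱼ) = Cov(Xᵢ,Xⱼ); the off-diagonal part of the true-score variance is the same as above.
True-score variance = [2.1²·20.2²·0.56 + 0.7²·7²·0.74 + 1.1²·12.1²·0.68] + 603.094 = 1145.93 + 603.094 = 1749.02.
Reliability = 1749.02 / 2603.72 = 0.672.

0.672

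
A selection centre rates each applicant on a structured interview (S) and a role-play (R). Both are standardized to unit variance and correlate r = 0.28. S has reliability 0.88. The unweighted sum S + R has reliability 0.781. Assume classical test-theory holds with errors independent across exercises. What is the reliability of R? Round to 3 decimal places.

Var(S+R) = 2 + 2·0.28 = 2.560.
True-score variance = ρ_S + ρ_R + 2·0.28, so 0.781 = (0.88 + ρ_R + 0.56) / 2.560.
ρ_R = 0.781·2.560 − 0.88 − 0.56 = 0.559.

0.559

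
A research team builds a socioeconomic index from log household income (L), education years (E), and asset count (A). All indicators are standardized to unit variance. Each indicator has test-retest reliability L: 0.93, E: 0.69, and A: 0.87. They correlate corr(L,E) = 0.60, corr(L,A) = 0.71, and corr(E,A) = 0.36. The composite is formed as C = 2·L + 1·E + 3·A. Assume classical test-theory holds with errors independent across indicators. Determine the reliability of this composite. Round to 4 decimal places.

0.9350

Var(C) = 2² + 1 + 3² + 2·[2·0.60 + 6·0.71 + 3·0.36] = 14 + 13.08 = 27.08.
Under uncorrelated errors the observed covariances equal the true-score covariances, so only the own-variance terms attenuate.
True-score variance = [2²·0.93 + 0.69 + 3²·0.87] + 13.08 = 12.24 + 13.08 = 25.32.
Reliability = 25.32 / 27.08 = 0.9350.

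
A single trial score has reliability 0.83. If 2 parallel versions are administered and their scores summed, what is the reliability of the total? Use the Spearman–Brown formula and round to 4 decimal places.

0.9071

ρ_k = kρ / (1 + (k−1)ρ) = 2·0.83 / (1 + 1·0.83) = 1.660 / 1.830 = 0.9071.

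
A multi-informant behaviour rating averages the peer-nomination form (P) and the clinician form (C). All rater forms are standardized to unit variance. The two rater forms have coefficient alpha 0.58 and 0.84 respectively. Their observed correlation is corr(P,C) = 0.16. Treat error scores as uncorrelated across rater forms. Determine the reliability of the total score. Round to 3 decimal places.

Var(P+C) = 2 + 2·[0.16] = 2 + 0.32 = 2.32.
With uncorrelated errors the cross-covariances are all true-score covariance, so they carry over unchanged; only the diagonal terms shrink to ρᵢσᵢ².
True-score variance = [0.58 + 0.84] + 0.32 = 1.42 + 0.32 = 1.74.
Reliability = 1.74 / 2.32 = 0.750.

0.750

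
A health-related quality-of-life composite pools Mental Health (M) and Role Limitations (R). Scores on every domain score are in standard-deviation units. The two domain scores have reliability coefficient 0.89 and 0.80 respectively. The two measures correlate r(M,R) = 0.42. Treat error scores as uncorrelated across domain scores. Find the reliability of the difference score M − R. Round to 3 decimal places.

Var(M−R) = 1 + 1 − 2·0.42 = 2 − 0.84 = 1.16.
With uncorrelated errors the cross-covariances are all true-score covariance, so they carry over unchanged; only the diagonal terms shrink to ρᵢσᵢ².
True-score variance = [0.89 + 0.80] − 0.84 = 1.69 − 0.84 = 0.85.
Reliability = 0.85 / 1.16 = 0.733.

0.733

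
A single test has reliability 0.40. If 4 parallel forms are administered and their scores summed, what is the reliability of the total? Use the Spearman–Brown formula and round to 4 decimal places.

0.7273

ρ_k = kρ / (1 + (k−1)ρ) = 4·0.40 / (1 + 3·0.40) = 1.600 / 2.200 = 0.7273.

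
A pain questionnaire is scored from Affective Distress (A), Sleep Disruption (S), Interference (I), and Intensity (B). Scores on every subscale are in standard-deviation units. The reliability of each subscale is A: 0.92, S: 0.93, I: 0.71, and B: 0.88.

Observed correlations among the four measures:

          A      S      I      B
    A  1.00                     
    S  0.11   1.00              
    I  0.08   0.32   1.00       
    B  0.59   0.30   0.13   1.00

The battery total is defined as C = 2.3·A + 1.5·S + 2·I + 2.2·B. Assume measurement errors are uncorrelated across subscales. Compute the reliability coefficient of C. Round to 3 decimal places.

Var(C) = 2.3² + 1.5² + 2² + 2.2² + 2·[3.45·0.11 + 4.6·0.08 + 5.06·0.59 + 3·0.32 + 3.3·0.30 + 4.4·0.13] = 16.38 + 12.5098 = 28.8898.
Under uncorrelated errors the observed covariances equal the true-score covariances, so only the own-variance terms attenuate.
True-score variance = [2.3²·0.92 + 1.5²·0.93 + 2²·0.71 + 2.2²·0.88] + 12.5098 = 14.0585 + 12.5098 = 26.5683.
Reliability = 26.5683 / 28.8898 = 0.920.

0.920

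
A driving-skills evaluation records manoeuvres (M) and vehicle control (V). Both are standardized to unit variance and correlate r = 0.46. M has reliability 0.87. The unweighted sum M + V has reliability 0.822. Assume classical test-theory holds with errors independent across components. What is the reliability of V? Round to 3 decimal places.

0.610

Var(M+V) = 2 + 2·0.46 = 2.920.
True-score variance = ρ_M + ρ_V + 2·0.46, so 0.822 = (0.87 + ρ_V + 0.92) / 2.920.
ρ_V = 0.822·2.920 − 0.87 − 0.92 = 0.610.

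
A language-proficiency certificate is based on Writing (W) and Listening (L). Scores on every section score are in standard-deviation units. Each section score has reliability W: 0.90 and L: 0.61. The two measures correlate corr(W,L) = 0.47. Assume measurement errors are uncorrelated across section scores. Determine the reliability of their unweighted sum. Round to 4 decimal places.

0.8333

Var(W+L) = 2 + 2·[0.47] = 2 + 0.94 = 2.94.
Because errors are independent across components, Cov(Tᵢ,Tⱼ) = Cov(Xᵢ,Xⱼ); the off-diagonal part of the true-score variance is the same as above.
True-score variance = [0.90 + 0.61] + 0.94 = 1.51 + 0.94 = 2.45.
Reliability = 2.45 / 2.94 = 0.8333.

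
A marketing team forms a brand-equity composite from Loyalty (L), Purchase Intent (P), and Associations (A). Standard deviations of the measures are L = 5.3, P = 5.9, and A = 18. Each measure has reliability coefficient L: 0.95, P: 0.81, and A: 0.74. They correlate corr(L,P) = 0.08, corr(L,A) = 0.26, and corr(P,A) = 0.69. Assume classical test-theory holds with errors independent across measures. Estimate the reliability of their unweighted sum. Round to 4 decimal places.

Var(L+P+A) = 5.3² + 5.9² + 18² + 2·[5.3·5.9·0.08 + 5.3·18·0.26 + 5.9·18·0.69] = 386.9 + 201.167 = 588.067.
Because errors are independent across components, Cov(Tᵢ,Tⱼ) = Cov(Xᵢ,Xⱼ); the off-diagonal part of the true-score variance is the same as above.
True-score variance = [5.3²·0.95 + 5.9²·0.81 + 18²·0.74] + 201.167 = 294.642 + 201.167 = 495.809.
Reliability = 495.809 / 588.067 = 0.8431.

0.8431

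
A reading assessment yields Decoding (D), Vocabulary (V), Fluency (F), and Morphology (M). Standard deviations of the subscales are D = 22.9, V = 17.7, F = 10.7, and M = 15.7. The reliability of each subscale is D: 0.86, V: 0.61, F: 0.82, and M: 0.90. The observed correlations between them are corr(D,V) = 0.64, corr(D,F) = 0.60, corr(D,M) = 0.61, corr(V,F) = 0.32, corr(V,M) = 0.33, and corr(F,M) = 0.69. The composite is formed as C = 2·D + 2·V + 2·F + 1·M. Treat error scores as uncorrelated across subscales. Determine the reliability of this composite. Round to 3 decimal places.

0.906

Var(C) = 2²·22.9² + 2²·17.7² + 2²·10.7² + 15.7² + 2·[4·22.9·17.7·0.64 + 4·22.9·10.7·0.60 + 2·22.9·15.7·0.61 + 4·17.7·10.7·0.32 + 2·17.7·15.7·0.33 + 2·10.7·15.7·0.69] = 4055.25 + 5443.99 = 9499.24.
With uncorrelated errors the cross-covariances are all true-score covariance, so they carry over unchanged; only the diagonal terms shrink to ρᵢσᵢ².
True-score variance = [2²·22.9²·0.86 + 2²·17.7²·0.61 + 2²·10.7²·0.82 + 15.7²·0.90] + 5443.99 = 3165.77 + 5443.99 = 8609.76.
Reliability = 8609.76 / 9499.24 = 0.906.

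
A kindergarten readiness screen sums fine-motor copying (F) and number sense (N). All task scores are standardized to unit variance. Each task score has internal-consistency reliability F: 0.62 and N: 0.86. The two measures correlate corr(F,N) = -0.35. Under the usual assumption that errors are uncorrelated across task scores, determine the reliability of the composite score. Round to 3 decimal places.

Var(F+N) = 2 + 2·[(-0.35)] = 2 − 0.7 = 1.3.
Because errors are independent across components, Cov(Tᵢ,Tⱼ) = Cov(Xᵢ,Xⱼ); the off-diagonal part of the true-score variance is the same as above.
True-score variance = [0.62 + 0.86] − 0.7 = 1.48 − 0.7 = 0.78.
Reliability = 0.78 / 1.3 = 0.600.

0.600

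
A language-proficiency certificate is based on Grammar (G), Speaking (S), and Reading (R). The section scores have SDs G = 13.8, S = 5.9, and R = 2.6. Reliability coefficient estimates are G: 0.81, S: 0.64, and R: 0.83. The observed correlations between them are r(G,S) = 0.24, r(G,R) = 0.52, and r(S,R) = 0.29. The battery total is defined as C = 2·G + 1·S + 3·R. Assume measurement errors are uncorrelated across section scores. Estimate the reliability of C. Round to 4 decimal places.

Var(C) = 2²·13.8² + 5.9² + 3²·2.6² + 2·[2·13.8·5.9·0.24 + 6·13.8·2.6·0.52 + 3·5.9·2.6·0.29] = 857.41 + 328.746 = 1186.16.
With uncorrelated errors the cross-covariances are all true-score covariance, so they carry over unchanged; only the diagonal terms shrink to ρᵢσᵢ².
True-score variance = [2²·13.8²·0.81 + 5.9²·0.64 + 3²·2.6²·0.83] + 328.746 = 689.801 + 328.746 = 1018.55.
Reliability = 1018.55 / 1186.16 = 0.8587.

0.8587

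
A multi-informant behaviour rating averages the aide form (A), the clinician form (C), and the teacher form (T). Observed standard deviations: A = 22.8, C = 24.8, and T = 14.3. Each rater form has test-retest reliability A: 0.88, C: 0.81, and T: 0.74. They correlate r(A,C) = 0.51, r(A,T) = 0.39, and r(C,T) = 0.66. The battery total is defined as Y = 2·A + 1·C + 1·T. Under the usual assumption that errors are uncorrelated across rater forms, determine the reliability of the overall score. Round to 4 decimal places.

0.9166

Var(Y) = 2²·22.8² + 24.8² + 14.3² + 2·[2·22.8·24.8·0.51 + 2·22.8·14.3·0.39 + 24.8·14.3·0.66] = 2898.89 + 2130.24 = 5029.13.
Because errors are independent across components, Cov(Tᵢ,Tⱼ) = Cov(Xᵢ,Xⱼ); the off-diagonal part of the true-score variance is the same as above.
True-score variance = [2²·22.8²·0.88 + 24.8²·0.81 + 14.3²·0.74] + 2130.24 = 2479.34 + 2130.24 = 4609.59.
Reliability = 4609.59 / 5029.13 = 0.9166.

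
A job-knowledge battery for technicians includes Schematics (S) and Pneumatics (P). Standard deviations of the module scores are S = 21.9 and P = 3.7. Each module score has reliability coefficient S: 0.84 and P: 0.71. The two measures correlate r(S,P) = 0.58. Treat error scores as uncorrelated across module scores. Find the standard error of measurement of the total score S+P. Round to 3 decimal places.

Var(total) = 493.3 + 93.9948 = 587.295.
True-score variance = 412.592 + 93.9948 = 506.587, so reliability = 0.8626.
Error variance = 587.295 − 506.587 = 80.7077; SEM = √80.7077 = 8.984.

8.984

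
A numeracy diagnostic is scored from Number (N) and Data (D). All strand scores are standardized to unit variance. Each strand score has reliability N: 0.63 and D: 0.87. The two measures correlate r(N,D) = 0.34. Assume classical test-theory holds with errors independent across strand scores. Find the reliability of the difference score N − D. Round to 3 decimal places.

Var(N−D) = 1 + 1 − 2·0.34 = 2 − 0.68 = 1.32.
Because errors are independent across components, Cov(Tᵢ,Tⱼ) = Cov(Xᵢ,Xⱼ); the off-diagonal part of the true-score variance is the same as above.
True-score variance = [0.63 + 0.87] − 0.68 = 1.5 − 0.68 = 0.82.
Reliability = 0.82 / 1.32 = 0.621.

0.621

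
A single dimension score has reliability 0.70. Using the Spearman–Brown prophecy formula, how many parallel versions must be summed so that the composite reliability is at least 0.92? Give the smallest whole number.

k ≥ ρ*(1−ρ₁)/(ρ₁(1−ρ*)) = 0.92·0.30 / (0.70·0.08) = 4.929.
Smallest integer k = 5.

5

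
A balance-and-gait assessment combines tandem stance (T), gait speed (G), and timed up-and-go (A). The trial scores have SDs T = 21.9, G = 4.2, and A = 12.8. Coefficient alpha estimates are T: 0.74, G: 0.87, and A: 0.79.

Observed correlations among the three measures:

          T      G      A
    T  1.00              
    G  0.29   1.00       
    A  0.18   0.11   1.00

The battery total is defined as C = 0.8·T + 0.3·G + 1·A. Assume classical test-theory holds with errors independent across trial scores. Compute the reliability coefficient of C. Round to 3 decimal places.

Var(C) = 0.8²·21.9² + 0.3²·4.2² + 12.8² + 2·[0.24·21.9·4.2·0.29 + 0.8·21.9·12.8·0.18 + 0.3·4.2·12.8·0.11] = 472.378 + 97.0839 = 569.462.
With uncorrelated errors the cross-covariances are all true-score covariance, so they carry over unchanged; only the diagonal terms shrink to ρᵢσᵢ².
True-score variance = [0.8²·21.9²·0.74 + 0.3²·4.2²·0.87 + 12.8²·0.79] + 97.0839 = 357.958 + 97.0839 = 455.042.
Reliability = 455.042 / 569.462 = 0.799.

0.799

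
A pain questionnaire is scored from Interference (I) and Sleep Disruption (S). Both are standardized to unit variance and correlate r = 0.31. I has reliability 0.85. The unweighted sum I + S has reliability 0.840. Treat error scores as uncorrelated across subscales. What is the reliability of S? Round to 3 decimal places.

Var(I+S) = 2 + 2·0.31 = 2.620.
True-score variance = ρ_I + ρ_S + 2·0.31, so 0.840 = (0.85 + ρ_S + 0.62) / 2.620.
ρ_S = 0.840·2.620 − 0.85 − 0.62 = 0.731.

0.731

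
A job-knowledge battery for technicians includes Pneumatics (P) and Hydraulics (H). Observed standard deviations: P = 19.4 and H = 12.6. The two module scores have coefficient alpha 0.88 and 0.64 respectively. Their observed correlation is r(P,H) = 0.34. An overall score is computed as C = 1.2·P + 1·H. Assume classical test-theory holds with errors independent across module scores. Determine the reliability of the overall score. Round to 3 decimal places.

Var(C) = 1.2²·19.4² + 12.6² + 2·[1.2·19.4·12.6·0.34] = 700.718 + 199.463 = 900.181.
With uncorrelated errors the cross-covariances are all true-score covariance, so they carry over unchanged; only the diagonal terms shrink to ρᵢσᵢ².
True-score variance = [1.2²·19.4²·0.88 + 12.6²·0.64] + 199.463 = 578.53 + 199.463 = 777.993.
Reliability = 777.993 / 900.181 = 0.864.

0.864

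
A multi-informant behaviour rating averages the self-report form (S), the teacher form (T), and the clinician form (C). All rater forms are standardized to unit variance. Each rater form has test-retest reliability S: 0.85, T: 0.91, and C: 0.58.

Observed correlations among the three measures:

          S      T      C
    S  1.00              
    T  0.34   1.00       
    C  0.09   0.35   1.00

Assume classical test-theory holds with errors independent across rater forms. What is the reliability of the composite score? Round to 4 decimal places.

Var(S+T+C) = 3 + 2·[0.34 + 0.09 + 0.35] = 3 + 1.56 = 4.56.
With uncorrelated errors the cross-covariances are all true-score covariance, so they carry over unchanged; only the diagonal terms shrink to ρᵢσᵢ².
True-score variance = [0.85 + 0.91 + 0.58] + 1.56 = 2.34 + 1.56 = 3.9.
Reliability = 3.9 / 4.56 = 0.8553.

0.8553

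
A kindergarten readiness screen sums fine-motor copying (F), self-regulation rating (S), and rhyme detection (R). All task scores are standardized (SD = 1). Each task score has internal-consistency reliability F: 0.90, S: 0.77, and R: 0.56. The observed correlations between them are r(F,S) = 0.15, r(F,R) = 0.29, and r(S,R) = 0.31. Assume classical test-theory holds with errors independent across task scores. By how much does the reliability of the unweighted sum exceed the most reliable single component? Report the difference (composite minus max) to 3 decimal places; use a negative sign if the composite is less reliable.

Var(sum) = 3 + 1.5 = 4.5; true-score variance = 2.23 + 1.5 = 3.73; composite reliability = 0.8289.
Max component reliability = 0.9000.
Difference = 0.8289 − 0.9000 = -0.071.

-0.071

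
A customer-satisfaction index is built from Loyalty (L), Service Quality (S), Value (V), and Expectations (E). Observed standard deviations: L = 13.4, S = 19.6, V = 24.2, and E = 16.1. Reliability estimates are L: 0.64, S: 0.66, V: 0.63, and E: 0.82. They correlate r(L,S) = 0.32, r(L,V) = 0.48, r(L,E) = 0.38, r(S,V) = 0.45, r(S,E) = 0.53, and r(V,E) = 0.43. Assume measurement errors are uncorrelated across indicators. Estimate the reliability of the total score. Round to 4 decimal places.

0.8543

Var(L+S+V+E) = 13.4² + 19.6² + 24.2² + 16.1² + 2·[13.4·19.6·0.32 + 13.4·24.2·0.48 + 13.4·16.1·0.38 + 19.6·24.2·0.45 + 19.6·16.1·0.53 + 24.2·16.1·0.43] = 1408.57 + 1739.82 = 3148.39.
Under uncorrelated errors the observed covariances equal the true-score covariances, so only the own-variance terms attenuate.
True-score variance = [13.4²·0.64 + 19.6²·0.66 + 24.2²·0.63 + 16.1²·0.82] + 1739.82 = 949.969 + 1739.82 = 2689.79.
Reliability = 2689.79 / 3148.39 = 0.8543.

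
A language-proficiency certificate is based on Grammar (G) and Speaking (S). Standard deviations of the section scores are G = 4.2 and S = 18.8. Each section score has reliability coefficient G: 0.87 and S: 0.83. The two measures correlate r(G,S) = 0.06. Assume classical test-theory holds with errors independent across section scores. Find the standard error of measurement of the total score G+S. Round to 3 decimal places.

Var(total) = 371.08 + 9.4752 = 380.555.
True-score variance = 308.702 + 9.4752 = 318.177, so reliability = 0.8361.
Error variance = 380.555 − 318.177 = 62.378; SEM = √62.378 = 7.898.

7.898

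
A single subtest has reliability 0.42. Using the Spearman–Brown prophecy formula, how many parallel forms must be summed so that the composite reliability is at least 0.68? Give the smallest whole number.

k ≥ ρ*(1−ρ₁)/(ρ₁(1−ρ*)) = 0.68·0.58 / (0.42·0.32) = 2.935.
Smallest integer k = 3.

3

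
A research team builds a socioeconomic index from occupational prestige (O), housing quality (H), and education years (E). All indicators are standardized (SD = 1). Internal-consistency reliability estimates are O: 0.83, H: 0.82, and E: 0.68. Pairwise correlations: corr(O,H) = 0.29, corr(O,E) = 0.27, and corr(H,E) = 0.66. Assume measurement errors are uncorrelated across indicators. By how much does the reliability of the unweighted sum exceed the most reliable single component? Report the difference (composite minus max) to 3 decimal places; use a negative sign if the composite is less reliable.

0.047

Var(sum) = 3 + 2.44 = 5.44; true-score variance = 2.33 + 2.44 = 4.77; composite reliability = 0.8768.
Max component reliability = 0.8300.
Difference = 0.8768 − 0.8300 = 0.047.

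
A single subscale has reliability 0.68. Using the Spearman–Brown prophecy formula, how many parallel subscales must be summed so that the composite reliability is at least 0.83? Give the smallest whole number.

k ≥ ρ*(1−ρ₁)/(ρ₁(1−ρ*)) = 0.83·0.32 / (0.68·0.17) = 2.298.
Smallest integer k = 3.

3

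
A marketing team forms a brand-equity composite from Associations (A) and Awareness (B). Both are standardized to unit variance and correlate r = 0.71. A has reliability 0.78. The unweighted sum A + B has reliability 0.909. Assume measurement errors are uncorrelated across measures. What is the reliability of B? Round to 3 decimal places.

Var(A+B) = 2 + 2·0.71 = 3.420.
True-score variance = ρ_A + ρ_B + 2·0.71, so 0.909 = (0.78 + ρ_B + 1.42) / 3.420.
ρ_B = 0.909·3.420 − 0.78 − 1.42 = 0.909.

0.909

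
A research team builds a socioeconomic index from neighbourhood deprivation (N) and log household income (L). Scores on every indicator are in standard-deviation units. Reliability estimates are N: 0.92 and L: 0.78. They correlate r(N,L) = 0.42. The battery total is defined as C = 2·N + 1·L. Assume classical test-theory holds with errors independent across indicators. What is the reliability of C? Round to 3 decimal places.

Var(C) = 2² + 1 + 2·[2·0.42] = 5 + 1.68 = 6.68.
With uncorrelated errors the cross-covariances are all true-score covariance, so they carry over unchanged; only the diagonal terms shrink to ρᵢσᵢ².
True-score variance = [2²·0.92 + 0.78] + 1.68 = 4.46 + 1.68 = 6.14.
Reliability = 6.14 / 6.68 = 0.919.

0.919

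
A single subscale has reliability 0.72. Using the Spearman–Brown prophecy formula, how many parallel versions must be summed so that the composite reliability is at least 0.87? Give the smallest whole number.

k ≥ ρ*(1−ρ₁)/(ρ₁(1−ρ*)) = 0.87·0.28 / (0.72·0.13) = 2.603.
Smallest integer k = 3.

3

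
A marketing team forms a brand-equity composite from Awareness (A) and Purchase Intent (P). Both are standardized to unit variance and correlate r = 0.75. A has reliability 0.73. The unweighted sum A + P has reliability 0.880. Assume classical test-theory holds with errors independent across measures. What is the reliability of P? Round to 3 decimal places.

Var(A+P) = 2 + 2·0.75 = 3.500.
True-score variance = ρ_A + ρ_P + 2·0.75, so 0.880 = (0.73 + ρ_P + 1.50) / 3.500.
ρ_P = 0.880·3.500 − 0.73 − 1.50 = 0.850.

0.850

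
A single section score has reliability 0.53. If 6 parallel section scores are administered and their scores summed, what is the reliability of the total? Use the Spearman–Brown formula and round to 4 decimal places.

0.8712

ρ_k = kρ / (1 + (k−1)ρ) = 6·0.53 / (1 + 5·0.53) = 3.180 / 3.650 = 0.8712.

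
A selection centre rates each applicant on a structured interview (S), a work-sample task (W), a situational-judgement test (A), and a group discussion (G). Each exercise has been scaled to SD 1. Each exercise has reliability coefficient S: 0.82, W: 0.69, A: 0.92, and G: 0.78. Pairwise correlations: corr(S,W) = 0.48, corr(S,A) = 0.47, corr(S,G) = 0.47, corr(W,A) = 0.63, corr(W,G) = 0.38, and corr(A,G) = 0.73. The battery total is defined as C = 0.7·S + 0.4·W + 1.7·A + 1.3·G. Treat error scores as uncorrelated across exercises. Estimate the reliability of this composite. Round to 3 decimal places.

Var(C) = 0.7² + 0.4² + 1.7² + 1.3² + 2·[0.28·0.48 + 1.19·0.47 + 0.91·0.47 + 0.68·0.63 + 0.52·0.38 + 2.21·0.73] = 5.23 + 6.7214 = 11.9514.
Under uncorrelated errors the observed covariances equal the true-score covariances, so only the own-variance terms attenuate.
True-score variance = [0.7²·0.82 + 0.4²·0.69 + 1.7²·0.92 + 1.3²·0.78] + 6.7214 = 4.4892 + 6.7214 = 11.2106.
Reliability = 11.2106 / 11.9514 = 0.938.

0.938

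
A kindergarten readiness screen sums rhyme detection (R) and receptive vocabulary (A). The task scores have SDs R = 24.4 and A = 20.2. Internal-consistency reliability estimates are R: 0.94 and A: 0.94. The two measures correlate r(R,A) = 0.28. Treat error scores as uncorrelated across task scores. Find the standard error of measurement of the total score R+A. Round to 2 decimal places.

Var(total) = 1003.4 + 276.013 = 1279.41.
True-score variance = 943.196 + 276.013 = 1219.21, so reliability = 0.9529.
Error variance = 1279.41 − 1219.21 = 60.204; SEM = √60.204 = 7.76.

7.76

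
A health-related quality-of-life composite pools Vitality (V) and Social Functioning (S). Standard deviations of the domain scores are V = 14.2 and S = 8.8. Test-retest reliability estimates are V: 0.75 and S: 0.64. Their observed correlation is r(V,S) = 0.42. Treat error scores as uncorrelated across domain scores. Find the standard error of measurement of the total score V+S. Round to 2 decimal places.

Var(total) = 279.08 + 104.966 = 384.046.
True-score variance = 200.792 + 104.966 = 305.758, so reliability = 0.7961.
Error variance = 384.046 − 305.758 = 78.2884; SEM = √78.2884 = 8.85.

8.85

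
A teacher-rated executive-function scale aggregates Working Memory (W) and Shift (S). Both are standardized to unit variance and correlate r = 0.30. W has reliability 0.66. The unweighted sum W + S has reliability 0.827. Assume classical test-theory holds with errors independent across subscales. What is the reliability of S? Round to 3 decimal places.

0.890

Var(W+S) = 2 + 2·0.30 = 2.600.
True-score variance = ρ_W + ρ_S + 2·0.30, so 0.827 = (0.66 + ρ_S + 0.60) / 2.600.
ρ_S = 0.827·2.600 − 0.66 − 0.60 = 0.890.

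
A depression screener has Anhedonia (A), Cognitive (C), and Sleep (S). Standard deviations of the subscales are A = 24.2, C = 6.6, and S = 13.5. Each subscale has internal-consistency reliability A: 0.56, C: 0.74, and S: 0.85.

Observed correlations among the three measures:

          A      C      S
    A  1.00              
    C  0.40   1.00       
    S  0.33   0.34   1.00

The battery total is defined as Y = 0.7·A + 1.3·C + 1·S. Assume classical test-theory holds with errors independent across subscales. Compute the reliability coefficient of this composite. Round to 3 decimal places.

Var(Y) = 0.7²·24.2² + 1.3²·6.6² + 13.5² + 2·[0.91·24.2·6.6·0.40 + 0.7·24.2·13.5·0.33 + 1.3·6.6·13.5·0.34] = 542.83 + 345.976 = 888.806.
Under uncorrelated errors the observed covariances equal the true-score covariances, so only the own-variance terms attenuate.
True-score variance = [0.7²·24.2²·0.56 + 1.3²·6.6²·0.74 + 13.5²·0.85] + 345.976 = 370.088 + 345.976 = 716.064.
Reliability = 716.064 / 888.806 = 0.806.

0.806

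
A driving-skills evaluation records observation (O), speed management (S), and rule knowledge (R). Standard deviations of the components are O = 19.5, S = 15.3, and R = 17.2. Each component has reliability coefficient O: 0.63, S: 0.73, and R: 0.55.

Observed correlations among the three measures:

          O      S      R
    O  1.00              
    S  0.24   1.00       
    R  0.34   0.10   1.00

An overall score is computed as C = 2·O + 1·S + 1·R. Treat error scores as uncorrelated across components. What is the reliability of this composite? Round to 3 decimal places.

0.733

Var(C) = 2²·19.5² + 15.3² + 17.2² + 2·[2·19.5·15.3·0.24 + 2·19.5·17.2·0.34 + 15.3·17.2·0.10] = 2050.93 + 795.192 = 2846.12.
Under uncorrelated errors the observed covariances equal the true-score covariances, so only the own-variance terms attenuate.
True-score variance = [2²·19.5²·0.63 + 15.3²·0.73 + 17.2²·0.55] + 795.192 = 1291.83 + 795.192 = 2087.02.
Reliability = 2087.02 / 2846.12 = 0.733.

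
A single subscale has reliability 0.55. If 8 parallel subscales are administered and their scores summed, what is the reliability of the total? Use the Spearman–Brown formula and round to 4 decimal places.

0.9072

ρ_k = kρ / (1 + (k−1)ρ) = 8·0.55 / (1 + 7·0.55) = 4.400 / 4.850 = 0.9072.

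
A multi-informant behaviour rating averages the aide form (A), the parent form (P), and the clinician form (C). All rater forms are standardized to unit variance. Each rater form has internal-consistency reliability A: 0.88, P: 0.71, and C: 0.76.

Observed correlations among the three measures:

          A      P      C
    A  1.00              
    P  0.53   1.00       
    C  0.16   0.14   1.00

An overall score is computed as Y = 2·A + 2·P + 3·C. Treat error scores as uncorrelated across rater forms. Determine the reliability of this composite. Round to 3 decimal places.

0.847

Var(Y) = 2² + 2² + 3² + 2·[4·0.53 + 6·0.16 + 6·0.14] = 17 + 7.84 = 24.84.
With uncorrelated errors the cross-covariances are all true-score covariance, so they carry over unchanged; only the diagonal terms shrink to ρᵢσᵢ².
True-score variance = [2²·0.88 + 2²·0.71 + 3²·0.76] + 7.84 = 13.2 + 7.84 = 21.04.
Reliability = 21.04 / 24.84 = 0.847.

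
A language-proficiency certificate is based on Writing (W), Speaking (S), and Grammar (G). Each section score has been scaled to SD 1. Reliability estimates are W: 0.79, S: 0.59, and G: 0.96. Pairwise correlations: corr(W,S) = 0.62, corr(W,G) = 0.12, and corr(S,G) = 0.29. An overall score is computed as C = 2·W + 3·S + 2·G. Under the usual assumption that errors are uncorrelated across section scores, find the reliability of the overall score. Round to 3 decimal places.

Var(C) = 2² + 3² + 2² + 2·[6·0.62 + 4·0.12 + 6·0.29] = 17 + 11.88 = 28.88.
Under uncorrelated errors the observed covariances equal the true-score covariances, so only the own-variance terms attenuate.
True-score variance = [2²·0.79 + 3²·0.59 + 2²·0.96] + 11.88 = 12.31 + 11.88 = 24.19.
Reliability = 24.19 / 28.88 = 0.838.

0.838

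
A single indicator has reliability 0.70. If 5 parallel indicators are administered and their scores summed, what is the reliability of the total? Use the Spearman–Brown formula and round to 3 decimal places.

0.921

ρ_k = kρ / (1 + (k−1)ρ) = 5·0.70 / (1 + 4·0.70) = 3.500 / 3.800 = 0.921.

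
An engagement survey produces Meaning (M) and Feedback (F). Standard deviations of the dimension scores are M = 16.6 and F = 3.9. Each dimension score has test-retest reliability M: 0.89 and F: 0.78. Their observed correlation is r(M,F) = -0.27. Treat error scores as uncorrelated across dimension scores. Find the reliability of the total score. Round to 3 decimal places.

0.868

Var(M+F) = 16.6² + 3.9² + 2·[16.6·3.9·(-0.27)] = 290.77 − 34.9596 = 255.81.
Because errors are independent across components, Cov(Tᵢ,Tⱼ) = Cov(Xᵢ,Xⱼ); the off-diagonal part of the true-score variance is the same as above.
True-score variance = [16.6²·0.89 + 3.9²·0.78] − 34.9596 = 257.112 − 34.9596 = 222.153.
Reliability = 222.153 / 255.81 = 0.868.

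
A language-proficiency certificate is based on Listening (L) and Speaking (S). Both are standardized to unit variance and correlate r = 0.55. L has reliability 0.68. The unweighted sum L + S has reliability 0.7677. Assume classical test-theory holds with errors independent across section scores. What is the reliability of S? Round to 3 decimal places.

0.600

Var(L+S) = 2 + 2·0.55 = 3.100.
True-score variance = ρ_L + ρ_S + 2·0.55, so 0.7677 = (0.68 + ρ_S + 1.10) / 3.100.
ρ_S = 0.7677·3.100 − 0.68 − 1.10 = 0.600.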